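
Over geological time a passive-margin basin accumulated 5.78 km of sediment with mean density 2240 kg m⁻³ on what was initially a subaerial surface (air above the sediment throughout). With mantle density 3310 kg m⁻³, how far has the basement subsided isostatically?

Subaerial load: s = t ρ_sed / ρ_m = 5.78 km × 2240/3310 = 3.91 km.

3.91 km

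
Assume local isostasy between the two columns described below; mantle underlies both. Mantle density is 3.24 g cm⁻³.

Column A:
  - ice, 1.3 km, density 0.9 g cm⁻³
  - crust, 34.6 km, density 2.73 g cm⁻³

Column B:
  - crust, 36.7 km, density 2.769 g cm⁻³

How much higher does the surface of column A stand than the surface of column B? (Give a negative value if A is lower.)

1.05 km

For any compensation level in the mantle, the mantle terms cancel and isostasy reduces to e = (Σt_A − Σt_B) − (Σ(ρt)_A − Σ(ρt)_B) / ρ_m.
Σt_A = 35.9 km; Σt_B = 36.7 km; Σ(ρt)_A = 95.628; Σ(ρt)_B = 101.6223 (in km·g cm⁻³).
e = (35.9 − 36.7) − (95.628 − 101.6223) / 3.24 = 1.05 km.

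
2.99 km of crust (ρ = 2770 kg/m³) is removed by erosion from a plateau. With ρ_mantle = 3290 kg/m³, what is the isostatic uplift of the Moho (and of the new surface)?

Unloading: uplift u = e ρ_c/ρ_m = 2.99 km × 2770/3290 = 2.52 km.

2.52 km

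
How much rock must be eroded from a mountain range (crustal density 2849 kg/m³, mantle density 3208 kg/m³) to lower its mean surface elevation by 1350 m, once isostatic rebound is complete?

12100 m

Net drop Δ = e − u = e − e ρ_c/ρ_m = e (ρ_m − ρ_c)/ρ_m.
e = Δ ρ_m/(ρ_m − ρ_c) = 1350 m × 3208/359 = 12100 m.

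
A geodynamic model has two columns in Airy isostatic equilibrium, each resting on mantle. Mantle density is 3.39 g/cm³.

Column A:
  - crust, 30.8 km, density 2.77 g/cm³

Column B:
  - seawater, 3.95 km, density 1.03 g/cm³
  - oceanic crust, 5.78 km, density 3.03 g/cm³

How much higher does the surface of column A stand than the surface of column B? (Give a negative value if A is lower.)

For any compensation level in the mantle, the mantle terms cancel and isostasy reduces to e = (Σt_A − Σt_B) − (Σ(ρt)_A − Σ(ρt)_B) / ρ_m.
Σt_A = 30.8 km; Σt_B = 9.73 km; Σ(ρt)_A = 85.316; Σ(ρt)_B = 21.5819 (in km·g/cm³).
e = (30.8 − 9.73) − (85.316 − 21.5819) / 3.39 = 2.27 km.

2.27 km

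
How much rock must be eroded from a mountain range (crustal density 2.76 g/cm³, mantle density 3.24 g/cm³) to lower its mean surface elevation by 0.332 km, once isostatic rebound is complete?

2.24 km

Net drop Δ = e − u = e − e ρ_c/ρ_m = e (ρ_m − ρ_c)/ρ_m.
e = Δ ρ_m/(ρ_m − ρ_c) = 0.332 km × 3.24/0.48 = 2.24 km.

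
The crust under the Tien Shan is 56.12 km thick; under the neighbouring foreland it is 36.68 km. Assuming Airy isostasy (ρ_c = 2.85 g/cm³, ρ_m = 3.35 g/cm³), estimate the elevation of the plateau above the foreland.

Excess crust Δ = 56.12 km − 36.68 km = 19.44 km, split between elevation h and root r with h + r = Δ.
Airy balance ρ_c h = (ρ_m − ρ_c) r gives r = h ρ_c/(ρ_m − ρ_c), so h (1 + ρ_c/(ρ_m − ρ_c)) = Δ, i.e. h = Δ (ρ_m − ρ_c)/ρ_m.
h = 19.44 km × 0.5/3.35 = 2.9 km.

2.9 km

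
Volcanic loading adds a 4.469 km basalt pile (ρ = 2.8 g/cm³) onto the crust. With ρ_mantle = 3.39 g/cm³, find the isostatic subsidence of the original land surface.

3.69 km

Subaerial loading: s = t ρ_load / ρ_m.
s = 4.469 km × 2.8/3.39 = 3.69 km.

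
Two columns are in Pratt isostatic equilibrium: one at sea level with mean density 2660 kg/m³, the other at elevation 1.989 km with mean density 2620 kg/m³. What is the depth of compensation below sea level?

130 km

ρ_ref D = ρ (D + h) → D (ρ_ref − ρ) = ρ h.
D = ρ h/(ρ_ref − ρ) = 2620 × 1.989 km/(2660 − 2620) = 130 km.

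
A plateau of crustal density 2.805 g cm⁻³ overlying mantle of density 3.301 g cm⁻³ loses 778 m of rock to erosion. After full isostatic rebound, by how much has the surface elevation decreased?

Rebound u = e ρ_c/ρ_m = 778 m × 2.805/3.301 = 661.1 m.
Net surface drop = e − u = 778 m − 661.1 m = e (ρ_m − ρ_c)/ρ_m = 117 m.

117 m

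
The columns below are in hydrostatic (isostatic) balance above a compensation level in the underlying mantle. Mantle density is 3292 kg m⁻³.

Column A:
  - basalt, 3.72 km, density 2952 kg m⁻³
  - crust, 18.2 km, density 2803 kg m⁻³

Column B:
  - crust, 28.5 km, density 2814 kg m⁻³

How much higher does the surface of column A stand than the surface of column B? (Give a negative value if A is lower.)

For any compensation level in the mantle, the mantle terms cancel and isostasy reduces to e = (Σt_A − Σt_B) − (Σ(ρt)_A − Σ(ρt)_B) / ρ_m.
Σt_A = 21.92 km; Σt_B = 28.5 km; Σ(ρt)_A = 61996.04; Σ(ρt)_B = 80199 (in km·kg m⁻³).
e = (21.92 − 28.5) − (61996.04 − 80199) / 3292 = −1.05 km.

−1.05 km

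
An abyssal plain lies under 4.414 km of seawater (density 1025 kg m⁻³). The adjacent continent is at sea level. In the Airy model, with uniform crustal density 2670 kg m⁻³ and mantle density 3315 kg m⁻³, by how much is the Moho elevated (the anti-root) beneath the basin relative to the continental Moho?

Equating mass per unit area of the two columns: replacing crust with seawater at the top is compensated by replacing crust with mantle at the base: d (ρ_c − ρ_w) = a (ρ_m − ρ_c).
a = d (ρ_c − ρ_w)/(ρ_m − ρ_c) = 4.414 km × 1645/645 = 11.3 km.

11.3 km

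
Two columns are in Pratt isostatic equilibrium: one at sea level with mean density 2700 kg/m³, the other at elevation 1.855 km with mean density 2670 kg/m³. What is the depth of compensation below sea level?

165 km

ρ_ref D = ρ (D + h) → D (ρ_ref − ρ) = ρ h.
D = ρ h/(ρ_ref − ρ) = 2670 × 1.855 km/(2700 − 2670) = 165 km.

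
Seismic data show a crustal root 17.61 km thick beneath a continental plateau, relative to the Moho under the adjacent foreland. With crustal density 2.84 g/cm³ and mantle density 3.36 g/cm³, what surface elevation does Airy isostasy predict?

For local isostatic compensation: ρ_c h = (ρ_m − ρ_c) r.
h = r (ρ_m − ρ_c) / ρ_c = 17.61 km × (3.36 − 2.84) / 2.84 = 3.22 km.

3.22 km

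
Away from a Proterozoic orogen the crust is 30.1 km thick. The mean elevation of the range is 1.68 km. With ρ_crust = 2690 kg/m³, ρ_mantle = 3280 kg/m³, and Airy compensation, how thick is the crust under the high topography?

Root depth r = h ρ_c / (ρ_m − ρ_c) = 1.68 km × 2690 / 590 = 7.66 km.
Total thickness = T + h + r = 30.1 km + 1.68 km + 7.66 km = 39.4 km.

39.4 km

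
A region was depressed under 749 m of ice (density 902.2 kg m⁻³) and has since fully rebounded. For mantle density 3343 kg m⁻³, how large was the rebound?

Removing the load lets mantle flow back in; uplift u satisfies ρ_ice t = ρ_m u.
u = t ρ_ice/ρ_m = 749 m × 902.2/3343 = 202 m.

202 m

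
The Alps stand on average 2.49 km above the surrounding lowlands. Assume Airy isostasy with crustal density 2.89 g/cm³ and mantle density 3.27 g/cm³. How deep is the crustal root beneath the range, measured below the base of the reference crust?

18.9 km

By Archimedes' principle applied to the lithosphere: the weight of the topography is balanced by the buoyancy of the root, ρ_c h = (ρ_m − ρ_c) r.
r = h · ρ_c / (ρ_m − ρ_c) = 2.49 km × 2.89 / (3.27 − 2.89) = 18.9 km.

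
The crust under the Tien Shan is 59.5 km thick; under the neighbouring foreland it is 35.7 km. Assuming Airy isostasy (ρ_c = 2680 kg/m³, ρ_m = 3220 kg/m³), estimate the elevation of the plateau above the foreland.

3.99 km

Excess crust Δ = 59.5 km − 35.7 km = 23.8 km, split between elevation h and root r with h + r = Δ.
Airy balance ρ_c h = (ρ_m − ρ_c) r gives r = h ρ_c/(ρ_m − ρ_c), so h (1 + ρ_c/(ρ_m − ρ_c)) = Δ, i.e. h = Δ (ρ_m − ρ_c)/ρ_m.
h = 23.8 km × 540/3220 = 3.99 km.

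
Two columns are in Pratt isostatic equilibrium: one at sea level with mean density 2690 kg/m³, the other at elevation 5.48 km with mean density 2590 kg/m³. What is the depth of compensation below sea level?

ρ_ref D = ρ (D + h) → D (ρ_ref − ρ) = ρ h.
D = ρ h/(ρ_ref − ρ) = 2590 × 5.48 km/(2690 − 2590) = 142 km.

142 km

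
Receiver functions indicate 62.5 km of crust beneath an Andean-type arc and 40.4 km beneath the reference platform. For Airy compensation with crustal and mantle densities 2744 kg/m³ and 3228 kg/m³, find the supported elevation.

3.31 km

Excess crust Δ = 62.5 km − 40.4 km = 22.1 km, split between elevation h and root r with h + r = Δ.
Airy balance ρ_c h = (ρ_m − ρ_c) r gives r = h ρ_c/(ρ_m − ρ_c), so h (1 + ρ_c/(ρ_m − ρ_c)) = Δ, i.e. h = Δ (ρ_m − ρ_c)/ρ_m.
h = 22.1 km × 484/3228 = 3.31 km.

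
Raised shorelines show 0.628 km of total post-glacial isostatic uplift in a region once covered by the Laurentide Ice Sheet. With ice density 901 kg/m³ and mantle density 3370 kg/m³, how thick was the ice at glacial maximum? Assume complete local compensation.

u = t ρ_ice/ρ_m → t = u ρ_m/ρ_ice = 0.628 km × 3370/901 = 2.35 km.

2.35 km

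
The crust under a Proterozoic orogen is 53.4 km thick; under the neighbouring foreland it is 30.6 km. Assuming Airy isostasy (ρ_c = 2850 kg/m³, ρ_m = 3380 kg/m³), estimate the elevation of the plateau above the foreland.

3.58 km

Excess crust Δ = 53.4 km − 30.6 km = 22.8 km, split between elevation h and root r with h + r = Δ.
Airy balance ρ_c h = (ρ_m − ρ_c) r gives r = h ρ_c/(ρ_m − ρ_c), so h (1 + ρ_c/(ρ_m − ρ_c)) = Δ, i.e. h = Δ (ρ_m − ρ_c)/ρ_m.
h = 22.8 km × 530/3380 = 3.58 km.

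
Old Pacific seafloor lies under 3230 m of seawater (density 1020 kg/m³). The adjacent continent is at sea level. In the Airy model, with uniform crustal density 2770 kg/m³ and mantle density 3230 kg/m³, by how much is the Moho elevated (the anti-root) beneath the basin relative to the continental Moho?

Isostatic balance requires: replacing crust with seawater at the top is compensated by replacing crust with mantle at the base: d (ρ_c − ρ_w) = a (ρ_m − ρ_c).
a = d (ρ_c − ρ_w)/(ρ_m − ρ_c) = 3230 m × 1750/460 = 12300 m.

12300 m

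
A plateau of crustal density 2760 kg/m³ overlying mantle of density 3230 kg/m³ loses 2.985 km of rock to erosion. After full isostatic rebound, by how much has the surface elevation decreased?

0.434 km

Rebound u = e ρ_c/ρ_m = 2.985 km × 2760/3230 = 2.551 km.
Net surface drop = e − u = 2.985 km − 2.551 km = e (ρ_m − ρ_c)/ρ_m = 0.434 km.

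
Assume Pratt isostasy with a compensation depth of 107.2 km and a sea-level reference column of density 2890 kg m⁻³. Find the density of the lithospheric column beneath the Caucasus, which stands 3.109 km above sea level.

Pratt balance: ρ_ref D = ρ (D + h).
ρ = ρ_ref D/(D + h) = 2890 × 107.2 km/(107.2 km + 3.109 km) = 2810 kg m⁻³.

2810 kg m⁻³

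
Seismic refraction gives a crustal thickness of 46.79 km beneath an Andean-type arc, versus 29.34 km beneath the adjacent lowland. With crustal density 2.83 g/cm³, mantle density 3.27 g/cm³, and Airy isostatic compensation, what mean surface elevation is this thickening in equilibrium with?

Excess crust Δ = 46.79 km − 29.34 km = 17.45 km, split between elevation h and root r with h + r = Δ.
Airy balance ρ_c h = (ρ_m − ρ_c) r gives r = h ρ_c/(ρ_m − ρ_c), so h (1 + ρ_c/(ρ_m − ρ_c)) = Δ, i.e. h = Δ (ρ_m − ρ_c)/ρ_m.
h = 17.45 km × 0.44/3.27 = 2.35 km.

2.35 km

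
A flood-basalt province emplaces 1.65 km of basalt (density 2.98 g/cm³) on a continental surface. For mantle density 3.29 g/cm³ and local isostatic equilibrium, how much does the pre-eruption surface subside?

1.49 km

Subaerial loading: s = t ρ_load / ρ_m.
s = 1.65 km × 2.98/3.29 = 1.49 km.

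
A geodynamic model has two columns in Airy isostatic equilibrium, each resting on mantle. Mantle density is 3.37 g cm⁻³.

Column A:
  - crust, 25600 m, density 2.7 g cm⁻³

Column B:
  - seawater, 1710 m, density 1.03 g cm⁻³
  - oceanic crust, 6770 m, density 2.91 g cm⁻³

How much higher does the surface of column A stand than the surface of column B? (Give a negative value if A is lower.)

For any compensation level in the mantle, the mantle terms cancel and isostasy reduces to e = (Σt_A − Σt_B) − (Σ(ρt)_A − Σ(ρt)_B) / ρ_m.
Σt_A = 25600 m; Σt_B = 8480 m; Σ(ρt)_A = 69120; Σ(ρt)_B = 21462 (in m·g cm⁻³).
e = (25600 − 8480) − (69120 − 21462) / 3.37 = 2980 m.

2980 m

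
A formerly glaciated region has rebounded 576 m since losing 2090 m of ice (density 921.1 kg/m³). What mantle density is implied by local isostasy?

3340 kg/m³

ρ_m = ρ_ice t / u = 921.1 × 2090 m/576 m = 3340 kg/m³.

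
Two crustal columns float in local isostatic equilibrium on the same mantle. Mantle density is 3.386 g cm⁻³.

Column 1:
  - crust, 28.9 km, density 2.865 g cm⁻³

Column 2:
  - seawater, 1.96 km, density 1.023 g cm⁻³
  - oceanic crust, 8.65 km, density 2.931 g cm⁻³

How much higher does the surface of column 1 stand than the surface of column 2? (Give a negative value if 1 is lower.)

For any compensation level in the mantle, the mantle terms cancel and isostasy reduces to e = (Σt_1 − Σt_2) − (Σ(ρt)_1 − Σ(ρt)_2) / ρ_m.
Σt_1 = 28.9 km; Σt_2 = 10.61 km; Σ(ρt)_1 = 82.7985; Σ(ρt)_2 = 27.35823 (in km·g cm⁻³).
e = (28.9 − 10.61) − (82.7985 − 27.35823) / 3.386 = 1.92 km.

1.92 km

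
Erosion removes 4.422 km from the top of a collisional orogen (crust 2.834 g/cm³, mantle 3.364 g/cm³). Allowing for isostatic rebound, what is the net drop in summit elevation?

Rebound u = e ρ_c/ρ_m = 4.422 km × 2.834/3.364 = 3.725 km.
Net surface drop = e − u = 4.422 km − 3.725 km = e (ρ_m − ρ_c)/ρ_m = 0.697 km.

0.697 km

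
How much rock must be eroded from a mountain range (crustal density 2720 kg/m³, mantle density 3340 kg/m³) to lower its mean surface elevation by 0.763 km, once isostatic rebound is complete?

Net drop Δ = e − u = e − e ρ_c/ρ_m = e (ρ_m − ρ_c)/ρ_m.
e = Δ ρ_m/(ρ_m − ρ_c) = 0.763 km × 3340/620 = 4.11 km.

4.11 km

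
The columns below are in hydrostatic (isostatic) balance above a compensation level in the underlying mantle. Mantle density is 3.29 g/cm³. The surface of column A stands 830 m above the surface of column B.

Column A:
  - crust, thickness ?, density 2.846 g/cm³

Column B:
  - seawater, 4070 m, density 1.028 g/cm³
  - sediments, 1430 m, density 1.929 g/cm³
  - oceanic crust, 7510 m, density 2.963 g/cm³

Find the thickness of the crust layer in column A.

Take the compensation level at the base of the deeper column (depth z_c below the surface of column A) and equate Σ ρ_i t_i down to z_c; mantle fills any gap and the z_c terms cancel.
Column A: x×2.846 + (z_c − 0 − x)×3.29
Column B: 830×0 + 4070×1.028 + 1430×1.929 + 7510×2.963 + (z_c − 830 − 13010)×3.29
The z_c×3.29 term appears on both sides and cancels. Collect the known terms of each column as K = Σ(ρt)_known − 3.29 × (depth of known layers): K_A = 0 − 3.29×0 = 0; K_B = 29194.56 − 3.29×(830 + 13010) = −16339.04.
Balance: K_A − x×(3.29 − 2.846) = K_B, so x = (K_A − K_B)/(3.29 − 2.846) = 16339/0.444 = 36800 m.

36800 m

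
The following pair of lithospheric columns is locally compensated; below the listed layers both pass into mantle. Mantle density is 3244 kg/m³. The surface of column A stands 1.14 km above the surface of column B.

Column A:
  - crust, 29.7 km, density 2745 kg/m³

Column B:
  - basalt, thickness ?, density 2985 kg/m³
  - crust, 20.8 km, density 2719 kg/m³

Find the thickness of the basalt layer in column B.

Take the compensation level at the base of the deeper column (depth z_c below the surface of column A) and equate Σ ρ_i t_i down to z_c; mantle fills any gap and the z_c terms cancel.
Column A: 29.7×2745 + (z_c − 29.7)×3244
Column B: 1.14×0 + x×2985 + 20.8×2719 + (z_c − 1.14 − 20.8 − x)×3244
The z_c×3244 term appears on both sides and cancels. Collect the known terms of each column as K = Σ(ρt)_known − 3244 × (depth of known layers): K_A = 81526.5 − 3244×29.7 = −14820.3; K_B = 56555.2 − 3244×(1.14 + 20.8) = −14618.16.
Balance: K_A = K_B − x×(3244 − 2985), so x = (K_B − K_A)/(3244 − 2985) = 202.14/259 = 0.78 km.

0.78 km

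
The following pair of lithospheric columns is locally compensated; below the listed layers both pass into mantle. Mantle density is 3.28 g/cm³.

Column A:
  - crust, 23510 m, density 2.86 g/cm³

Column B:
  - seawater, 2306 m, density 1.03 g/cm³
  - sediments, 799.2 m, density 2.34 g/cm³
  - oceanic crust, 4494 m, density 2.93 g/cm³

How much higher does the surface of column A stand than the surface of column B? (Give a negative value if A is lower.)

720 m

For any compensation level in the mantle, the mantle terms cancel and isostasy reduces to e = (Σt_A − Σt_B) − (Σ(ρt)_A − Σ(ρt)_B) / ρ_m.
Σt_A = 23510 m; Σt_B = 7599.2 m; Σ(ρt)_A = 67238.6; Σ(ρt)_B = 17412.728 (in m·g/cm³).
e = (23510 − 7599.2) − (67238.6 − 17412.728) / 3.28 = 720 m.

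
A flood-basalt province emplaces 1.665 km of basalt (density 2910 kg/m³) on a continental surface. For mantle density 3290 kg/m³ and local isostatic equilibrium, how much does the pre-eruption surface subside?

Subaerial loading: s = t ρ_load / ρ_m.
s = 1.665 km × 2910/3290 = 1.47 km.

1.47 km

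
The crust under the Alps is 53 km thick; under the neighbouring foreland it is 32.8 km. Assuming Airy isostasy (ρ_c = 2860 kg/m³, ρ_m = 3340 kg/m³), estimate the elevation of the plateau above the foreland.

Excess crust Δ = 53 km − 32.8 km = 20.2 km, split between elevation h and root r with h + r = Δ.
Airy balance ρ_c h = (ρ_m − ρ_c) r gives r = h ρ_c/(ρ_m − ρ_c), so h (1 + ρ_c/(ρ_m − ρ_c)) = Δ, i.e. h = Δ (ρ_m − ρ_c)/ρ_m.
h = 20.2 km × 480/3340 = 2.9 km.

2.9 km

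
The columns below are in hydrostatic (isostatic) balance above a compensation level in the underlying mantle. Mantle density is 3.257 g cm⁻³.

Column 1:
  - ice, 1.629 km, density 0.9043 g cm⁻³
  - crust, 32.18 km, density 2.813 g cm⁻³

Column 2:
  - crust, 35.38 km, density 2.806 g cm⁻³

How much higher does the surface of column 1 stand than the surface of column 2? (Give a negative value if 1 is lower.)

For any compensation level in the mantle, the mantle terms cancel and isostasy reduces to e = (Σt_1 − Σt_2) − (Σ(ρt)_1 − Σ(ρt)_2) / ρ_m.
Σt_1 = 33.809 km; Σt_2 = 35.38 km; Σ(ρt)_1 = 91.9954447; Σ(ρt)_2 = 99.27628 (in km·g cm⁻³).
e = (33.809 − 35.38) − (91.9954447 − 99.27628) / 3.257 = 0.664 km.

0.664 km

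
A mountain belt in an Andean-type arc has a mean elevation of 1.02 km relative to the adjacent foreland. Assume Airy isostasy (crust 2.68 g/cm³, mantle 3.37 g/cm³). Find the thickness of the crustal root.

Balancing pressure at the compensation depth: the weight of the topography is balanced by the buoyancy of the root, ρ_c h = (ρ_m − ρ_c) r.
r = h · ρ_c / (ρ_m − ρ_c) = 1.02 km × 2.68 / (3.37 − 2.68) = 3.96 km.

3.96 km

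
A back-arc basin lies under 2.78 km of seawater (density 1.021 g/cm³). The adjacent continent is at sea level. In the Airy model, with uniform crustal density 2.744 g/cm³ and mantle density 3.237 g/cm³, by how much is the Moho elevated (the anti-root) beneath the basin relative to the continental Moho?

For local isostatic compensation: replacing crust with seawater at the top is compensated by replacing crust with mantle at the base: d (ρ_c − ρ_w) = a (ρ_m − ρ_c).
a = d (ρ_c − ρ_w)/(ρ_m − ρ_c) = 2.78 km × 1.723/0.493 = 9.72 km.

9.72 km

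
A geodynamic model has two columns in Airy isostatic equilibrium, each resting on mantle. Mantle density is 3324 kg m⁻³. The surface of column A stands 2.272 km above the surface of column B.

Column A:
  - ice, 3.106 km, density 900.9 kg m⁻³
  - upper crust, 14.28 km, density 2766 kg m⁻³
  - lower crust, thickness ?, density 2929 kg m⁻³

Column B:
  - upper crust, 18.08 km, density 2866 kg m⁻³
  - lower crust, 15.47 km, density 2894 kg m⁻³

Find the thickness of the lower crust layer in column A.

17.7 km

Take the compensation level at the base of the deeper column (depth z_c below the surface of column A) and equate Σ ρ_i t_i down to z_c; mantle fills any gap and the z_c terms cancel.
Column A: 3.106×900.9 + 14.28×2766 + x×2929 + (z_c − 17.386 − x)×3324
Column B: 2.272×0 + 18.08×2866 + 15.47×2894 + (z_c − 2.272 − 33.55)×3324
The z_c×3324 term appears on both sides and cancels. Collect the known terms of each column as K = Σ(ρt)_known − 3324 × (depth of known layers): K_A = 42296.6754 − 3324×17.386 = −15494.3886; K_B = 96587.46 − 3324×(2.272 + 33.55) = −22484.868.
Balance: K_A − x×(3324 − 2929) = K_B, so x = (K_A − K_B)/(3324 − 2929) = 6990.48/395 = 17.7 km.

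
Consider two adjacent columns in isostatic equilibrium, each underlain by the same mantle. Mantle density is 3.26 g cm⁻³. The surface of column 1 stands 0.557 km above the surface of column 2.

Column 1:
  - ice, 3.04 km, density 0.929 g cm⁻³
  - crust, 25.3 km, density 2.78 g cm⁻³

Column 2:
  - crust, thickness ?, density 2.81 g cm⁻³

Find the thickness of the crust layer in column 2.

38.7 km

Take the compensation level at the base of the deeper column (depth z_c below the surface of column 1) and equate Σ ρ_i t_i down to z_c; mantle fills any gap and the z_c terms cancel.
Column 1: 3.04×0.929 + 25.3×2.78 + (z_c − 28.34)×3.26
Column 2: 0.557×0 + x×2.81 + (z_c − 0.557 − 0 − x)×3.26
The z_c×3.26 term appears on both sides and cancels. Collect the known terms of each column as K = Σ(ρt)_known − 3.26 × (depth of known layers): K_1 = 73.15816 − 3.26×28.34 = −19.23024; K_2 = 0 − 3.26×(0.557 + 0) = −1.81582.
Balance: K_1 = K_2 − x×(3.26 − 2.81), so x = (K_2 − K_1)/(3.26 − 2.81) = 17.4144/0.45 = 38.7 km.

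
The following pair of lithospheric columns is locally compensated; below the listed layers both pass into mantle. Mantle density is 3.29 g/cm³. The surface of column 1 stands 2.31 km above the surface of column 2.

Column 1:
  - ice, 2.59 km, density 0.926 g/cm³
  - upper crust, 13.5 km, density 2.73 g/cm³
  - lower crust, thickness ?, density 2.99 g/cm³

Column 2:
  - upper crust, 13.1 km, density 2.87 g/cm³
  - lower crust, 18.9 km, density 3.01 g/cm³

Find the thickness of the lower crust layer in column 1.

15.7 km

Take the compensation level at the base of the deeper column (depth z_c below the surface of column 1) and equate Σ ρ_i t_i down to z_c; mantle fills any gap and the z_c terms cancel.
Column 1: 2.59×0.926 + 13.5×2.73 + x×2.99 + (z_c − 16.09 − x)×3.29
Column 2: 2.31×0 + 13.1×2.87 + 18.9×3.01 + (z_c − 2.31 − 32)×3.29
The z_c×3.29 term appears on both sides and cancels. Collect the known terms of each column as K = Σ(ρt)_known − 3.29 × (depth of known layers): K_1 = 39.25334 − 3.29×16.09 = −13.68276; K_2 = 94.486 − 3.29×(2.31 + 32) = −18.3939.
Balance: K_1 − x×(3.29 − 2.99) = K_2, so x = (K_1 − K_2)/(3.29 − 2.99) = 4.71114/0.3 = 15.7 km.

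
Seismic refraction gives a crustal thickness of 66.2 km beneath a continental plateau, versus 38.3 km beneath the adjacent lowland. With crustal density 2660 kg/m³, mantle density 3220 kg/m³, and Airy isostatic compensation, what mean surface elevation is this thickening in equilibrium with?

4.85 km

Excess crust Δ = 66.2 km − 38.3 km = 27.9 km, split between elevation h and root r with h + r = Δ.
Airy balance ρ_c h = (ρ_m − ρ_c) r gives r = h ρ_c/(ρ_m − ρ_c), so h (1 + ρ_c/(ρ_m − ρ_c)) = Δ, i.e. h = Δ (ρ_m − ρ_c)/ρ_m.
h = 27.9 km × 560/3220 = 4.85 km.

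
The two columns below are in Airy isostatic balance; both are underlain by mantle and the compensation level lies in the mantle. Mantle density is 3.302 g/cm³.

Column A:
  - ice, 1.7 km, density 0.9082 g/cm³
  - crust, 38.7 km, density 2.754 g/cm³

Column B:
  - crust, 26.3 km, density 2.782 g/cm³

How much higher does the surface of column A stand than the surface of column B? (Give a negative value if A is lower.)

3.51 km

For any compensation level in the mantle, the mantle terms cancel and isostasy reduces to e = (Σt_A − Σt_B) − (Σ(ρt)_A − Σ(ρt)_B) / ρ_m.
Σt_A = 40.4 km; Σt_B = 26.3 km; Σ(ρt)_A = 108.12374; Σ(ρt)_B = 73.1666 (in km·g/cm³).
e = (40.4 − 26.3) − (108.12374 − 73.1666) / 3.302 = 3.51 km.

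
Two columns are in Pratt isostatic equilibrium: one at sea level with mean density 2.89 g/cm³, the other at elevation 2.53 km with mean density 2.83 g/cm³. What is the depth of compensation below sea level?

119 km

ρ_ref D = ρ (D + h) → D (ρ_ref − ρ) = ρ h.
D = ρ h/(ρ_ref − ρ) = 2.83 × 2.53 km/(2.89 − 2.83) = 119 km.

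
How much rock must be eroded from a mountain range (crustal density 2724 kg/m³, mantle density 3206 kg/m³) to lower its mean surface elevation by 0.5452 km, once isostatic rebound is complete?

3.63 km

Net drop Δ = e − u = e − e ρ_c/ρ_m = e (ρ_m − ρ_c)/ρ_m.
e = Δ ρ_m/(ρ_m − ρ_c) = 0.5452 km × 3206/482 = 3.63 km.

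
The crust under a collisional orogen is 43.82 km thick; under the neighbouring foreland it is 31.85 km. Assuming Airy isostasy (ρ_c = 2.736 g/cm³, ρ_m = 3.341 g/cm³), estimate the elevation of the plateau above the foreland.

2.17 km

Excess crust Δ = 43.82 km − 31.85 km = 11.97 km, split between elevation h and root r with h + r = Δ.
Airy balance ρ_c h = (ρ_m − ρ_c) r gives r = h ρ_c/(ρ_m − ρ_c), so h (1 + ρ_c/(ρ_m − ρ_c)) = Δ, i.e. h = Δ (ρ_m − ρ_c)/ρ_m.
h = 11.97 km × 0.605/3.341 = 2.17 km.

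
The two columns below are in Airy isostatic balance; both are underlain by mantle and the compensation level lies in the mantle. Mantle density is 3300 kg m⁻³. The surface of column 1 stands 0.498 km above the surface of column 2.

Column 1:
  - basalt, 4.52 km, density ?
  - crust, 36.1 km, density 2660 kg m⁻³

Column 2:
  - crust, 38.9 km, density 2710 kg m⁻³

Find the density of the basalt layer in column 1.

2970 kg m⁻³

Take the compensation level at the base of the deeper column (depth z_c below the surface of column 1) and equate Σ ρ_i t_i down to z_c; mantle fills any gap and the z_c terms cancel.
Column 1: 4.52×ρ + 36.1×2660 + (z_c − 40.62)×3300
Column 2: 0.498×0 + 38.9×2710 + (z_c − 0.498 − 38.9)×3300
The z_c×3300 term appears on both sides and cancels. Collect the known terms of each column as K = Σ(ρt)_known − 3300 × (depth of known layers): K_1 = 96026 − 3300×40.62 = −38020; K_2 = 105419 − 3300×(0.498 + 38.9) = −24594.4.
Balance: K_1 + 4.52×ρ = K_2, so ρ = (K_2 − K_1)/4.52 = 13425.6/4.52 = 2970 kg m⁻³.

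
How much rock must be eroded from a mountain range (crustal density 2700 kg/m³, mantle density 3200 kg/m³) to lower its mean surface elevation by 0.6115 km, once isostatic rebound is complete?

3.91 km

Net drop Δ = e − u = e − e ρ_c/ρ_m = e (ρ_m − ρ_c)/ρ_m.
e = Δ ρ_m/(ρ_m − ρ_c) = 0.6115 km × 3200/500 = 3.91 km.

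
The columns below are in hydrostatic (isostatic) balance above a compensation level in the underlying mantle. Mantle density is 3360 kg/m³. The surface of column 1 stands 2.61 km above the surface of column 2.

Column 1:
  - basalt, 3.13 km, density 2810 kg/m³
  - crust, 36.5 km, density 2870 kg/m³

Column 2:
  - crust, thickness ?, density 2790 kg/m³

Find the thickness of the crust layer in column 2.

19 km

Take the compensation level at the base of the deeper column (depth z_c below the surface of column 1) and equate Σ ρ_i t_i down to z_c; mantle fills any gap and the z_c terms cancel.
Column 1: 3.13×2810 + 36.5×2870 + (z_c − 39.63)×3360
Column 2: 2.61×0 + x×2790 + (z_c − 2.61 − 0 − x)×3360
The z_c×3360 term appears on both sides and cancels. Collect the known terms of each column as K = Σ(ρt)_known − 3360 × (depth of known layers): K_1 = 113550.3 − 3360×39.63 = −19606.5; K_2 = 0 − 3360×(2.61 + 0) = −8769.6.
Balance: K_1 = K_2 − x×(3360 − 2790), so x = (K_2 − K_1)/(3360 − 2790) = 10836.9/570 = 19 km.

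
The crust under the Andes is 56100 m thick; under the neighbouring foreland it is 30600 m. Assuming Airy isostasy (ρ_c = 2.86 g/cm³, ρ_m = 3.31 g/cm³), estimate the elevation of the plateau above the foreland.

3470 m

Excess crust Δ = 56100 m − 30600 m = 25500 m, split between elevation h and root r with h + r = Δ.
Airy balance ρ_c h = (ρ_m − ρ_c) r gives r = h ρ_c/(ρ_m − ρ_c), so h (1 + ρ_c/(ρ_m − ρ_c)) = Δ, i.e. h = Δ (ρ_m − ρ_c)/ρ_m.
h = 25500 m × 0.45/3.31 = 3470 m.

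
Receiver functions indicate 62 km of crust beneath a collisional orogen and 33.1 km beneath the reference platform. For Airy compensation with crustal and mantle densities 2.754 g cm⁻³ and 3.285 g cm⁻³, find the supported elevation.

4.67 km

Excess crust Δ = 62 km − 33.1 km = 28.9 km, split between elevation h and root r with h + r = Δ.
Airy balance ρ_c h = (ρ_m − ρ_c) r gives r = h ρ_c/(ρ_m − ρ_c), so h (1 + ρ_c/(ρ_m − ρ_c)) = Δ, i.e. h = Δ (ρ_m − ρ_c)/ρ_m.
h = 28.9 km × 0.531/3.285 = 4.67 km.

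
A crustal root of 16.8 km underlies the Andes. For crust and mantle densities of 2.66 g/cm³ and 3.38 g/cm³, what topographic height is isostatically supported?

By Archimedes' principle applied to the lithosphere: ρ_c h = (ρ_m − ρ_c) r.
h = r (ρ_m − ρ_c) / ρ_c = 16.8 km × (3.38 − 2.66) / 2.66 = 4.55 km.

4.55 km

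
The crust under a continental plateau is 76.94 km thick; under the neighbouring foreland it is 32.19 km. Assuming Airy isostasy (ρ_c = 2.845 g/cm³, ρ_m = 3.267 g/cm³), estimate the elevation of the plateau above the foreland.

5.78 km

Excess crust Δ = 76.94 km − 32.19 km = 44.75 km, split between elevation h and root r with h + r = Δ.
Airy balance ρ_c h = (ρ_m − ρ_c) r gives r = h ρ_c/(ρ_m − ρ_c), so h (1 + ρ_c/(ρ_m − ρ_c)) = Δ, i.e. h = Δ (ρ_m − ρ_c)/ρ_m.
h = 44.75 km × 0.422/3.267 = 5.78 km.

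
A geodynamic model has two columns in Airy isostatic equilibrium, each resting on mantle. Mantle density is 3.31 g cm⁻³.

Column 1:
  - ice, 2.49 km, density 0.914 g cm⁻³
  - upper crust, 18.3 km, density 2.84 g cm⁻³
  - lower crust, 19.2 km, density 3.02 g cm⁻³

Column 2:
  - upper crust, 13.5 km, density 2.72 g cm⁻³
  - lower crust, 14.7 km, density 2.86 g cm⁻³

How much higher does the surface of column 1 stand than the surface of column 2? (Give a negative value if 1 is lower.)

1.68 km

For any compensation level in the mantle, the mantle terms cancel and isostasy reduces to e = (Σt_1 − Σt_2) − (Σ(ρt)_1 − Σ(ρt)_2) / ρ_m.
Σt_1 = 39.99 km; Σt_2 = 28.2 km; Σ(ρt)_1 = 112.23186; Σ(ρt)_2 = 78.762 (in km·g cm⁻³).
e = (39.99 − 28.2) − (112.23186 − 78.762) / 3.31 = 1.68 km.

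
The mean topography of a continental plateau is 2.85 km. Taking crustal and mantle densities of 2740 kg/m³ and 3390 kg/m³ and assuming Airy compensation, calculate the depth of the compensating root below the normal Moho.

Balancing pressure at the compensation depth: the weight of the topography is balanced by the buoyancy of the root, ρ_c h = (ρ_m − ρ_c) r.
r = h · ρ_c / (ρ_m − ρ_c) = 2.85 km × 2740 / (3390 − 2740) = 12 km.

12 km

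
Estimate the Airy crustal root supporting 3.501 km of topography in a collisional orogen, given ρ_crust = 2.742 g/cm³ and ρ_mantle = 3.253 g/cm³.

18.8 km

Equating mass per unit area of the two columns: the weight of the topography is balanced by the buoyancy of the root, ρ_c h = (ρ_m − ρ_c) r.
r = h · ρ_c / (ρ_m − ρ_c) = 3.501 km × 2.742 / (3.253 − 2.742) = 18.8 km.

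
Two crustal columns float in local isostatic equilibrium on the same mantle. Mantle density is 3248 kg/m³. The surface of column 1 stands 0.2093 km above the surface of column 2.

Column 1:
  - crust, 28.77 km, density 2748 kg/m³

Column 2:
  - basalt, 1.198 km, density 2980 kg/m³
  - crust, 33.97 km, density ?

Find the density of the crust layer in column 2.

2850 kg/m³

Take the compensation level at the base of the deeper column (depth z_c below the surface of column 1) and equate Σ ρ_i t_i down to z_c; mantle fills any gap and the z_c terms cancel.
Column 1: 28.77×2748 + (z_c − 28.77)×3248
Column 2: 0.2093×0 + 1.198×2980 + 33.97×ρ + (z_c − 0.2093 − 35.168)×3248
The z_c×3248 term appears on both sides and cancels. Collect the known terms of each column as K = Σ(ρt)_known − 3248 × (depth of known layers): K_1 = 79059.96 − 3248×28.77 = −14385; K_2 = 3570.04 − 3248×(0.2093 + 35.168) = −111335.43.
Balance: K_1 = K_2 + 33.97×ρ, so ρ = (K_1 − K_2)/33.97 = 96950.4/33.97 = 2850 kg/m³.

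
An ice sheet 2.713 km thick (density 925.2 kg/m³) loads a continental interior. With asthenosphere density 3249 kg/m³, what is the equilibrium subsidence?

In Airy isostatic equilibrium: the ice load ρ_ice t is balanced by mantle displaced below, ρ_m s.
s = t ρ_ice / ρ_m = 2.713 km × 925.2/3249 = 0.773 km.

0.773 km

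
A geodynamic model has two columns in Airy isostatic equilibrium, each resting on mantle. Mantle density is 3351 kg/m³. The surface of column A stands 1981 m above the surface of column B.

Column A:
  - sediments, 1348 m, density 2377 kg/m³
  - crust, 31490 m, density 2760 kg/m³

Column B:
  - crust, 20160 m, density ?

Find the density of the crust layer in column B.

2690 kg/m³

Take the compensation level at the base of the deeper column (depth z_c below the surface of column A) and equate Σ ρ_i t_i down to z_c; mantle fills any gap and the z_c terms cancel.
Column A: 1348×2377 + 31490×2760 + (z_c − 32838)×3351
Column B: 1981×0 + 20160×ρ + (z_c − 1981 − 20160)×3351
The z_c×3351 term appears on both sides and cancels. Collect the known terms of each column as K = Σ(ρt)_known − 3351 × (depth of known layers): K_A = 90116596 − 3351×32838 = −19923542; K_B = 0 − 3351×(1981 + 20160) = −74194491.
Balance: K_A = K_B + 20160×ρ, so ρ = (K_A − K_B)/20160 = 54270900/20160 = 2690 kg/m³.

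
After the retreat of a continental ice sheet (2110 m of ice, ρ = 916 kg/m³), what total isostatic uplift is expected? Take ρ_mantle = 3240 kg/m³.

Removing the load lets mantle flow back in; uplift u satisfies ρ_ice t = ρ_m u.
u = t ρ_ice/ρ_m = 2110 m × 916/3240 = 597 m.

597 m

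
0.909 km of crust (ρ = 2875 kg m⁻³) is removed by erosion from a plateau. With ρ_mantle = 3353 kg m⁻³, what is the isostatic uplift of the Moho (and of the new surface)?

Unloading: uplift u = e ρ_c/ρ_m = 0.909 km × 2875/3353 = 0.779 km.

0.779 km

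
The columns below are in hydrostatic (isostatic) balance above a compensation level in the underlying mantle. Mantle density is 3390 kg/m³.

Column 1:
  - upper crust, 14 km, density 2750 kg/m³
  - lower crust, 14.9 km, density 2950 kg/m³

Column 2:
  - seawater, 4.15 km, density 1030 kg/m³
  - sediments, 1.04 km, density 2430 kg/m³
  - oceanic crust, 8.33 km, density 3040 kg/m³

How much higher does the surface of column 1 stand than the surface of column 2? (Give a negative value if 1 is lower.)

For any compensation level in the mantle, the mantle terms cancel and isostasy reduces to e = (Σt_1 − Σt_2) − (Σ(ρt)_1 − Σ(ρt)_2) / ρ_m.
Σt_1 = 28.9 km; Σt_2 = 13.52 km; Σ(ρt)_1 = 82455; Σ(ρt)_2 = 32124.9 (in km·kg/m³).
e = (28.9 − 13.52) − (82455 − 32124.9) / 3390 = 0.533 km.

0.533 km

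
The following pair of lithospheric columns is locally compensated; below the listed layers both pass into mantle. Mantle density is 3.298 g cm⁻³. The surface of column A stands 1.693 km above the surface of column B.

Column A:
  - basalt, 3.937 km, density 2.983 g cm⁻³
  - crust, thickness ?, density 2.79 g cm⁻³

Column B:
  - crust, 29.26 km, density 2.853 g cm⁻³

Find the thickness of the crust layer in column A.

34.2 km

Take the compensation level at the base of the deeper column (depth z_c below the surface of column A) and equate Σ ρ_i t_i down to z_c; mantle fills any gap and the z_c terms cancel.
Column A: 3.937×2.983 + x×2.79 + (z_c − 3.937 − x)×3.298
Column B: 1.693×0 + 29.26×2.853 + (z_c − 1.693 − 29.26)×3.298
The z_c×3.298 term appears on both sides and cancels. Collect the known terms of each column as K = Σ(ρt)_known − 3.298 × (depth of known layers): K_A = 11.744071 − 3.298×3.937 = −1.240155; K_B = 83.47878 − 3.298×(1.693 + 29.26) = −18.604214.
Balance: K_A − x×(3.298 − 2.79) = K_B, so x = (K_A − K_B)/(3.298 − 2.79) = 17.3641/0.508 = 34.2 km.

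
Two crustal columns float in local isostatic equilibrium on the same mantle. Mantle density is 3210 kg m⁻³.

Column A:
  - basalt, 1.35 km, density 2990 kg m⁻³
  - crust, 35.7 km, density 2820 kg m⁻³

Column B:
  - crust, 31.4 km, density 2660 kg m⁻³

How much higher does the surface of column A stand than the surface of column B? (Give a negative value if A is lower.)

For any compensation level in the mantle, the mantle terms cancel and isostasy reduces to e = (Σt_A − Σt_B) − (Σ(ρt)_A − Σ(ρt)_B) / ρ_m.
Σt_A = 37.05 km; Σt_B = 31.4 km; Σ(ρt)_A = 104710.5; Σ(ρt)_B = 83524 (in km·kg m⁻³).
e = (37.05 − 31.4) − (104710.5 − 83524) / 3210 = −0.95 km.

−0.95 km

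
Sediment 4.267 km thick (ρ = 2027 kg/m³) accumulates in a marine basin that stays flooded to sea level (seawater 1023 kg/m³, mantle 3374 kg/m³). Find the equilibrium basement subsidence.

1.82 km

Submarine loading: the sediment displaces seawater, and the subsidence is in turn flooded, so s (ρ_m − ρ_w) = t (ρ_sed − ρ_w).
s = 4.267 km × (2027 − 1023) / (3374 − 1023) = 1.82 km.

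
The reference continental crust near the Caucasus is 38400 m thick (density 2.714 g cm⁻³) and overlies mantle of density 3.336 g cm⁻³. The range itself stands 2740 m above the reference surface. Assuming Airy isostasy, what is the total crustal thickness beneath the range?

53100 m

Root depth r = h ρ_c / (ρ_m − ρ_c) = 2740 m × 2.714 / 0.622 = 11960 m.
Total thickness = T + h + r = 38400 m + 2740 m + 11960 m = 53100 m.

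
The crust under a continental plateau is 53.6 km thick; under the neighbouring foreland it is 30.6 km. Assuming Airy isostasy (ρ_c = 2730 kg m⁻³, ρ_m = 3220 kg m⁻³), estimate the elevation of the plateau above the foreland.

3.5 km

Excess crust Δ = 53.6 km − 30.6 km = 23 km, split between elevation h and root r with h + r = Δ.
Airy balance ρ_c h = (ρ_m − ρ_c) r gives r = h ρ_c/(ρ_m − ρ_c), so h (1 + ρ_c/(ρ_m − ρ_c)) = Δ, i.e. h = Δ (ρ_m − ρ_c)/ρ_m.
h = 23 km × 490/3220 = 3.5 km.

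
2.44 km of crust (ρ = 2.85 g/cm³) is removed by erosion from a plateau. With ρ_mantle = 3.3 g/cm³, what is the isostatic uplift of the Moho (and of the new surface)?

Unloading: uplift u = e ρ_c/ρ_m = 2.44 km × 2.85/3.3 = 2.11 km.

2.11 km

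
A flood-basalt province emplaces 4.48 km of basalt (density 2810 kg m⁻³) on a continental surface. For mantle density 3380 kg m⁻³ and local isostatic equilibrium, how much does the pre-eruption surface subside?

3.72 km

Subaerial loading: s = t ρ_load / ρ_m.
s = 4.48 km × 2810/3380 = 3.72 km.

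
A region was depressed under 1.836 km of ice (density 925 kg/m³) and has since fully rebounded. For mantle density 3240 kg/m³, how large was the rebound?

0.524 km

Removing the load lets mantle flow back in; uplift u satisfies ρ_ice t = ρ_m u.
u = t ρ_ice/ρ_m = 1.836 km × 925/3240 = 0.524 km.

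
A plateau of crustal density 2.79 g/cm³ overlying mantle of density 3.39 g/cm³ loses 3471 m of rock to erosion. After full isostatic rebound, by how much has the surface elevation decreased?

Rebound u = e ρ_c/ρ_m = 3471 m × 2.79/3.39 = 2857 m.
Net surface drop = e − u = 3471 m − 2857 m = e (ρ_m − ρ_c)/ρ_m = 614 m.

614 m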